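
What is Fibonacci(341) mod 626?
459

Matrix identity: Q^n = [[F_(n+1), F_n], [F_n, F_(n-1)]] with Q = [[1,1],[1,0]].
n = 341 = 101010101₂. Square-and-multiply, entries mod 626:
Q^1 = [[1,1],[1,0]]
Q^2 = (Q^1)² = [[2,1],[1,1]]
Q^5 = (Q^2)²·Q = [[8,5],[5,3]]
Q^10 = (Q^5)² = [[89,55],[55,34]]
Q^21 = (Q^10)²·Q = [[183,304],[304,505]]
Q^42 = (Q^21)² = [[79,68],[68,11]]
Q^85 = (Q^42)²·Q = [[83,223],[223,486]]
Q^170 = (Q^85)² = [[278,435],[435,469]]
Q^341 = (Q^170)²·Q = [[510,459],[459,51]]
F_341 mod 626 = Q^341[0][1] = 459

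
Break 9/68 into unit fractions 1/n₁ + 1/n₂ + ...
1/8 + 1/136

Greedy algorithm:
9/68: ceiling(68/9) = 8, use 1/8
1/136: ceiling(136/1) = 136, use 1/136
Result: 9/68 = 1/8 + 1/136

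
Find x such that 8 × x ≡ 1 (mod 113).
99

gcd(8, 113) = 1, so the inverse exists.
Extended Euclidean algorithm on (113, 8):
113 = 14 × 8 + 1  ⟹  1 = (1)·113 + (-14)·8
So (-14)·8 ≡ 1 (mod 113), i.e. 8^(-1) ≡ -14 ≡ 99 (mod 113).
Check: 8 × 99 = 792 ≡ 1 (mod 113)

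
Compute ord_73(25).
36

73 is prime, so ord(25) divides φ(73) = 72.
Divisors of 72: 1, 2, 3, 4, 6, 8, 9, 12, 18, 24, 36, 72.
Repeated squaring: 25^1 ≡ 25, 25^2 ≡ 41, 25^4 ≡ 2, 25^8 ≡ 4, 25^16 ≡ 16, 25^32 ≡ 37, 25^64 ≡ 55 (mod 73).
Test 25^d mod 73 for each divisor d in increasing order:
25^1 ≡ 25
25^2 ≡ 41
25^3 = 25^2·25^1 ≡ 3
25^4 ≡ 2
25^6 = 25^4·25^2 ≡ 9
25^8 ≡ 4
25^9 = 25^8·25^1 ≡ 27
25^12 = 25^8·25^4 ≡ 8
25^18 = 25^16·25^2 ≡ 72
25^24 = 25^16·25^8 ≡ 64
25^36 = 25^32·25^4 ≡ 1  ← first divisor giving 1
The order is 36.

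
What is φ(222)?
72

222 = 2 × 3 × 37
φ(n) = n × ∏(1 - 1/p) for each prime p dividing n
φ(222) = 222 × (1 - 1/2) × (1 - 1/3) × (1 - 1/37) = 72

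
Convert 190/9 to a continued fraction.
[21; 9]

Euclidean algorithm steps:
190 = 21 × 9 + 1
9 = 9 × 1 + 0
Continued fraction: [21; 9]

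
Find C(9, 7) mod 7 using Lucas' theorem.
1

Using Lucas' theorem:
Write n=9 and k=7 in base 7:
n in base 7: [1, 2]
k in base 7: [1, 0]
C(9,7) mod 7 = ∏ C(n_i, k_i) mod 7
Digit binomials (mod 7): C(1,1) = 1; C(2,0) = 1
Product: 1 × 1 = 1 ≡ 1 (mod 7)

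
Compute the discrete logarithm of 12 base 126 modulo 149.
117

Baby-step giant-step with step n = ⌈√149⌉ = 13.
Baby steps 126^j mod 149 (j:value) for j=0..12: 0:1, 1:126, 2:82, 3:51, 4:19, 5:10, 6:68, 7:75, 8:63, 9:41, 10:100, 11:84, 12:5.
Giant-step multiplier: 126^(-13) ≡ 126^(148-13) = 126^135 ≡ 57 (mod 149).
Giant steps γ_i = 12·57^i mod 149: γ_0=12, γ_1=88, γ_2=99, γ_3=130, γ_4=109, γ_5=104, γ_6=117, γ_7=113, γ_8=34, γ_9=1 (in table at j=0).
x = i·n + j = 9·13 + 0 = 117.
Check: 126^117 ≡ 12 (mod 149).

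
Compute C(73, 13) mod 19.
9

Using Lucas' theorem:
Write n=73 and k=13 in base 19:
n in base 19: [3, 16]
k in base 19: [0, 13]
C(73,13) mod 19 = ∏ C(n_i, k_i) mod 19
Digit binomials (mod 19): C(3,0) = 1; C(16,13) = 560 ≡ 9
Product: 1 × 9 = 9 ≡ 9 (mod 19)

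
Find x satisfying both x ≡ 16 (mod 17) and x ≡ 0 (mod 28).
84

Using Chinese Remainder Theorem:
M = 17 × 28 = 476
M1 = 28, M2 = 17
y1 = 28^(-1) mod 17 = 14
y2 = 17^(-1) mod 28 = 5
x = (16×28×14 + 0×17×5) mod 476 = 84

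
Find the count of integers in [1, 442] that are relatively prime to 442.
192

442 = 2 × 13 × 17
φ(n) = n × ∏(1 - 1/p) for each prime p dividing n
φ(442) = 442 × (1 - 1/2) × (1 - 1/13) × (1 - 1/17) = 192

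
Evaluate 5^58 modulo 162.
139

Repeated squaring. Binary of 58 = 111010.
5^1 ≡ 5 (mod 162); 5^2 ≡ 25 (mod 162); 5^4 ≡ 139 (mod 162); 5^8 ≡ 43 (mod 162); 5^16 ≡ 67 (mod 162); 5^32 ≡ 115 (mod 162)
5^58 = 5^2 × 5^8 × 5^16 × 5^32 ≡ 139 (mod 162)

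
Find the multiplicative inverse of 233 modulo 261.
233

gcd(233, 261) = 1, so the inverse exists.
Extended Euclidean algorithm on (261, 233):
261 = 1 × 233 + 28  ⟹  28 = (1)·261 + (-1)·233
233 = 8 × 28 + 9  ⟹  9 = (-8)·261 + (9)·233
28 = 3 × 9 + 1  ⟹  1 = (25)·261 + (-28)·233
So (-28)·233 ≡ 1 (mod 261), i.e. 233^(-1) ≡ -28 ≡ 233 (mod 261).
Check: 233 × 233 = 54289 ≡ 1 (mod 261)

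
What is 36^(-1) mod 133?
85

gcd(36, 133) = 1, so the inverse exists.
Extended Euclidean algorithm on (133, 36):
133 = 3 × 36 + 25  ⟹  25 = (1)·133 + (-3)·36
36 = 1 × 25 + 11  ⟹  11 = (-1)·133 + (4)·36
25 = 2 × 11 + 3  ⟹  3 = (3)·133 + (-11)·36
11 = 3 × 3 + 2  ⟹  2 = (-10)·133 + (37)·36
3 = 1 × 2 + 1  ⟹  1 = (13)·133 + (-48)·36
So (-48)·36 ≡ 1 (mod 133), i.e. 36^(-1) ≡ -48 ≡ 85 (mod 133).
Check: 36 × 85 = 3060 ≡ 1 (mod 133)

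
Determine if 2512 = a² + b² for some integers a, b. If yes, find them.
24² + 44² (a=24, b=44)

Factorization: 2512 = 2^4 × 157
By Fermat: n is sum of two squares iff every prime p ≡ 3 (mod 4) appears to even power.
All primes ≡ 3 (mod 4) appear to even power.
Search a = 0, 1, 2, … for 2512 - a² a perfect square: first hit at a = 24: 2512 - 576 = 1936 = 44².
2512 = 24² + 44² = 576 + 1936 ✓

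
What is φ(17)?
16

17 = 17
φ(n) = n × ∏(1 - 1/p) for each prime p dividing n
φ(17) = 17 × (1 - 1/17) = 16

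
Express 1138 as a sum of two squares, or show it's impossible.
7² + 33² (a=7, b=33)

Factorization: 1138 = 2 × 569
By Fermat: n is sum of two squares iff every prime p ≡ 3 (mod 4) appears to even power.
All primes ≡ 3 (mod 4) appear to even power.
Search a = 0, 1, 2, … for 1138 - a² a perfect square: first hit at a = 7: 1138 - 49 = 1089 = 33².
1138 = 7² + 33² = 49 + 1089 ✓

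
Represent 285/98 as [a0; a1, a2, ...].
[2; 1, 9, 1, 8]

Euclidean algorithm steps:
285 = 2 × 98 + 89
98 = 1 × 89 + 9
89 = 9 × 9 + 8
9 = 1 × 8 + 1
8 = 8 × 1 + 0
Continued fraction: [2; 1, 9, 1, 8]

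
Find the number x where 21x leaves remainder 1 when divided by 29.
18

gcd(21, 29) = 1, so the inverse exists.
Extended Euclidean algorithm on (29, 21):
29 = 1 × 21 + 8  ⟹  8 = (1)·29 + (-1)·21
21 = 2 × 8 + 5  ⟹  5 = (-2)·29 + (3)·21
8 = 1 × 5 + 3  ⟹  3 = (3)·29 + (-4)·21
5 = 1 × 3 + 2  ⟹  2 = (-5)·29 + (7)·21
3 = 1 × 2 + 1  ⟹  1 = (8)·29 + (-11)·21
So (-11)·21 ≡ 1 (mod 29), i.e. 21^(-1) ≡ -11 ≡ 18 (mod 29).
Check: 21 × 18 = 378 ≡ 1 (mod 29)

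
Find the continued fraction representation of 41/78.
[0; 1, 1, 9, 4]

Euclidean algorithm steps:
41 = 0 × 78 + 41
78 = 1 × 41 + 37
41 = 1 × 37 + 4
37 = 9 × 4 + 1
4 = 4 × 1 + 0
Continued fraction: [0; 1, 1, 9, 4]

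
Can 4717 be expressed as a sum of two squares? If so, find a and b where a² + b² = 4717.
19² + 66² (a=19, b=66)

Factorization: 4717 = 53 × 89
By Fermat: n is sum of two squares iff every prime p ≡ 3 (mod 4) appears to even power.
All primes ≡ 3 (mod 4) appear to even power.
Search a = 0, 1, 2, … for 4717 - a² a perfect square: first hit at a = 19: 4717 - 361 = 4356 = 66².
4717 = 19² + 66² = 361 + 4356 ✓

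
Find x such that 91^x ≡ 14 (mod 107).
64

Baby-step giant-step with step n = ⌈√107⌉ = 11.
Baby steps 91^j mod 107 (j:value) for j=0..10: 0:1, 1:91, 2:42, 3:77, 4:52, 5:24, 6:44, 7:45, 8:29, 9:71, 10:41.
Giant-step multiplier: 91^(-11) ≡ 91^(106-11) = 91^95 ≡ 84 (mod 107).
Giant steps γ_i = 14·84^i mod 107: γ_0=14, γ_1=106, γ_2=23, γ_3=6, γ_4=76, γ_5=71 (in table at j=9).
x = i·n + j = 5·11 + 9 = 64.
Check: 91^64 ≡ 14 (mod 107).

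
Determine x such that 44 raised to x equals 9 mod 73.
60

Baby-step giant-step with step n = ⌈√73⌉ = 9.
Baby steps 44^j mod 73 (j:value) for j=0..8: 0:1, 1:44, 2:38, 3:66, 4:57, 5:26, 6:49, 7:39, 8:37.
Giant-step multiplier: 44^(-9) ≡ 44^(72-9) = 44^63 ≡ 10 (mod 73).
Giant steps γ_i = 9·10^i mod 73: γ_0=9, γ_1=17, γ_2=24, γ_3=21, γ_4=64, γ_5=56, γ_6=49 (in table at j=6).
x = i·n + j = 6·9 + 6 = 60.
Check: 44^60 ≡ 9 (mod 73).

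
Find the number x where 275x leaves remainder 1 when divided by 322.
137

gcd(275, 322) = 1, so the inverse exists.
Extended Euclidean algorithm on (322, 275):
322 = 1 × 275 + 47  ⟹  47 = (1)·322 + (-1)·275
275 = 5 × 47 + 40  ⟹  40 = (-5)·322 + (6)·275
47 = 1 × 40 + 7  ⟹  7 = (6)·322 + (-7)·275
40 = 5 × 7 + 5  ⟹  5 = (-35)·322 + (41)·275
7 = 1 × 5 + 2  ⟹  2 = (41)·322 + (-48)·275
5 = 2 × 2 + 1  ⟹  1 = (-117)·322 + (137)·275
So (137)·275 ≡ 1 (mod 322), i.e. 275^(-1) ≡ 137 (mod 322).
Check: 275 × 137 = 37675 ≡ 1 (mod 322)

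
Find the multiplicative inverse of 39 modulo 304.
39

gcd(39, 304) = 1, so the inverse exists.
Extended Euclidean algorithm on (304, 39):
304 = 7 × 39 + 31  ⟹  31 = (1)·304 + (-7)·39
39 = 1 × 31 + 8  ⟹  8 = (-1)·304 + (8)·39
31 = 3 × 8 + 7  ⟹  7 = (4)·304 + (-31)·39
8 = 1 × 7 + 1  ⟹  1 = (-5)·304 + (39)·39
So (39)·39 ≡ 1 (mod 304), i.e. 39^(-1) ≡ 39 (mod 304).
Check: 39 × 39 = 1521 ≡ 1 (mod 304)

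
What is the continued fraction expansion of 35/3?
[11; 1, 2]

Euclidean algorithm steps:
35 = 11 × 3 + 2
3 = 1 × 2 + 1
2 = 2 × 1 + 0
Continued fraction: [11; 1, 2]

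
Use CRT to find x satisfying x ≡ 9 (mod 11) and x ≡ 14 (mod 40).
174

Using Chinese Remainder Theorem:
M = 11 × 40 = 440
M1 = 40, M2 = 11
y1 = 40^(-1) mod 11 = 8
y2 = 11^(-1) mod 40 = 11
x = (9×40×8 + 14×11×11) mod 440 = 174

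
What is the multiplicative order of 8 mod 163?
54

163 is prime, so ord(8) divides φ(163) = 162.
Divisors of 162: 1, 2, 3, 6, 9, 18, 27, 54, 81, 162.
Repeated squaring: 8^1 ≡ 8, 8^2 ≡ 64, 8^4 ≡ 21, 8^8 ≡ 115, 8^16 ≡ 22, 8^32 ≡ 158, 8^64 ≡ 25, 8^128 ≡ 136 (mod 163).
Test 8^d mod 163 for each divisor d in increasing order:
8^1 ≡ 8
8^2 ≡ 64
8^3 = 8^2·8^1 ≡ 23
8^6 = 8^4·8^2 ≡ 40
8^9 = 8^8·8^1 ≡ 105
8^18 = 8^16·8^2 ≡ 104
8^27 = 8^16·8^8·8^2·8^1 ≡ 162
8^54 = 8^32·8^16·8^4·8^2 ≡ 1  ← first divisor giving 1
The order is 54.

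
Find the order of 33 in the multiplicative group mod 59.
58

59 is prime, so ord(33) divides φ(59) = 58.
Divisors of 58: 1, 2, 29, 58.
Repeated squaring: 33^1 ≡ 33, 33^2 ≡ 27, 33^4 ≡ 21, 33^8 ≡ 28, 33^16 ≡ 17, 33^32 ≡ 53 (mod 59).
Test 33^d mod 59 for each divisor d in increasing order:
33^1 ≡ 33
33^2 ≡ 27
33^29 = 33^16·33^8·33^4·33^1 ≡ 58
33^58 = 33^32·33^16·33^8·33^2 ≡ 1  ← first divisor giving 1
The order is 58.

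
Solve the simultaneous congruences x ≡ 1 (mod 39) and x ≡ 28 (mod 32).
508

Using Chinese Remainder Theorem:
M = 39 × 32 = 1248
M1 = 32, M2 = 39
y1 = 32^(-1) mod 39 = 11
y2 = 39^(-1) mod 32 = 23
x = (1×32×11 + 28×39×23) mod 1248 = 508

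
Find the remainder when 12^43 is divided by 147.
12

Repeated squaring. Binary of 43 = 101011.
12^1 ≡ 12 (mod 147); 12^2 ≡ 144 (mod 147); 12^4 ≡ 9 (mod 147); 12^8 ≡ 81 (mod 147); 12^16 ≡ 93 (mod 147); 12^32 ≡ 123 (mod 147)
12^43 = 12^1 × 12^2 × 12^8 × 12^32 ≡ 12 (mod 147)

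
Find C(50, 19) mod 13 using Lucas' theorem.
8

Using Lucas' theorem:
Write n=50 and k=19 in base 13:
n in base 13: [3, 11]
k in base 13: [1, 6]
C(50,19) mod 13 = ∏ C(n_i, k_i) mod 13
Digit binomials (mod 13): C(3,1) = 3; C(11,6) = 462 ≡ 7
Product: 3 × 7 = 21 ≡ 8 (mod 13)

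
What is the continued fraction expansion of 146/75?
[1; 1, 17, 1, 3]

Euclidean algorithm steps:
146 = 1 × 75 + 71
75 = 1 × 71 + 4
71 = 17 × 4 + 3
4 = 1 × 3 + 1
3 = 3 × 1 + 0
Continued fraction: [1; 1, 17, 1, 3]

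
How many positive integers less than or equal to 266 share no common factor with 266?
108

266 = 2 × 7 × 19
φ(n) = n × ∏(1 - 1/p) for each prime p dividing n
φ(266) = 266 × (1 - 1/2) × (1 - 1/7) × (1 - 1/19) = 108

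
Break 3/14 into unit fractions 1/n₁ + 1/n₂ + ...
1/5 + 1/70

Greedy algorithm:
3/14: ceiling(14/3) = 5, use 1/5
1/70: ceiling(70/1) = 70, use 1/70
Result: 3/14 = 1/5 + 1/70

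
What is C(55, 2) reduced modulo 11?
0

Using Lucas' theorem:
Write n=55 and k=2 in base 11:
n in base 11: [5, 0]
k in base 11: [0, 2]
C(55,2) mod 11 = ∏ C(n_i, k_i) mod 11
Digit binomials (mod 11): C(5,0) = 1; C(0,2) = 0 (k_i > n_i)
Product: 1 × 0 = 0 ≡ 0 (mod 11)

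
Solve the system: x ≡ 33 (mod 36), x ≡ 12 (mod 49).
1041

Using Chinese Remainder Theorem:
M = 36 × 49 = 1764
M1 = 49, M2 = 36
y1 = 49^(-1) mod 36 = 25
y2 = 36^(-1) mod 49 = 15
x = (33×49×25 + 12×36×15) mod 1764 = 1041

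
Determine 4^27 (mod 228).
172

Repeated squaring. Binary of 27 = 11011.
4^1 ≡ 4 (mod 228); 4^2 ≡ 16 (mod 228); 4^4 ≡ 28 (mod 228); 4^8 ≡ 100 (mod 228); 4^16 ≡ 196 (mod 228)
4^27 = 4^1 × 4^2 × 4^8 × 4^16 ≡ 172 (mod 228)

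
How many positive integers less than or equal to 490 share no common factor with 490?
168

490 = 2 × 5 × 7^2
φ(n) = n × ∏(1 - 1/p) for each prime p dividing n
φ(490) = 490 × (1 - 1/2) × (1 - 1/5) × (1 - 1/7) = 168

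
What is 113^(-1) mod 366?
149

gcd(113, 366) = 1, so the inverse exists.
Extended Euclidean algorithm on (366, 113):
366 = 3 × 113 + 27  ⟹  27 = (1)·366 + (-3)·113
113 = 4 × 27 + 5  ⟹  5 = (-4)·366 + (13)·113
27 = 5 × 5 + 2  ⟹  2 = (21)·366 + (-68)·113
5 = 2 × 2 + 1  ⟹  1 = (-46)·366 + (149)·113
So (149)·113 ≡ 1 (mod 366), i.e. 113^(-1) ≡ 149 (mod 366).
Check: 113 × 149 = 16837 ≡ 1 (mod 366)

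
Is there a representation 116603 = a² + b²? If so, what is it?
Not possible

Factorization: 116603 = 17 × 19^3
By Fermat: n is sum of two squares iff every prime p ≡ 3 (mod 4) appears to even power.
Prime(s) ≡ 3 (mod 4) with odd exponent: [(19, 3)]
Therefore 116603 cannot be expressed as a² + b².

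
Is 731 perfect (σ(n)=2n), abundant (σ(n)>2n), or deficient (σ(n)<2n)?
deficient

Proper divisors of 731: sum = 1 + 17 + 43 = 61
Since 61 < 731, 731 is deficient.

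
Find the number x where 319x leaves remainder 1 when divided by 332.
51

gcd(319, 332) = 1, so the inverse exists.
Extended Euclidean algorithm on (332, 319):
332 = 1 × 319 + 13  ⟹  13 = (1)·332 + (-1)·319
319 = 24 × 13 + 7  ⟹  7 = (-24)·332 + (25)·319
13 = 1 × 7 + 6  ⟹  6 = (25)·332 + (-26)·319
7 = 1 × 6 + 1  ⟹  1 = (-49)·332 + (51)·319
So (51)·319 ≡ 1 (mod 332), i.e. 319^(-1) ≡ 51 (mod 332).
Check: 319 × 51 = 16269 ≡ 1 (mod 332)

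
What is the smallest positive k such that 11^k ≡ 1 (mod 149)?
148

149 is prime, so ord(11) divides φ(149) = 148.
Divisors of 148: 1, 2, 4, 37, 74, 148.
Repeated squaring: 11^1 ≡ 11, 11^2 ≡ 121, 11^4 ≡ 39, 11^8 ≡ 31, 11^16 ≡ 67, 11^32 ≡ 19, 11^64 ≡ 63, 11^128 ≡ 95 (mod 149).
Test 11^d mod 149 for each divisor d in increasing order:
11^1 ≡ 11
11^2 ≡ 121
11^4 ≡ 39
11^37 = 11^32·11^4·11^1 ≡ 105
11^74 = 11^64·11^8·11^2 ≡ 148
11^148 = 11^128·11^16·11^4 ≡ 1  ← first divisor giving 1
The order is 148.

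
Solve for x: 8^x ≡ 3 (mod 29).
11

Baby-step giant-step with step n = ⌈√29⌉ = 6.
Baby steps 8^j mod 29 (j:value) for j=0..5: 0:1, 1:8, 2:6, 3:19, 4:7, 5:27.
Giant-step multiplier: 8^(-6) ≡ 8^(28-6) = 8^22 ≡ 9 (mod 29).
Giant steps γ_i = 3·9^i mod 29: γ_0=3, γ_1=27 (in table at j=5).
x = i·n + j = 1·6 + 5 = 11.
Check: 8^11 ≡ 3 (mod 29).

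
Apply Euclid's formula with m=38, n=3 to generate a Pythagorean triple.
(1435, 228, 1453)

Euclid's formula: a = m² - n², b = 2mn, c = m² + n²
m = 38, n = 3
a = 38² - 3² = 1444 - 9 = 1435
b = 2 × 38 × 3 = 228
c = 38² + 3² = 1444 + 9 = 1453
Verification: 1435² + 228² = 2059225 + 51984 = 2111209 = 1453² ✓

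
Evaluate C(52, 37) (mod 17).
0

Using Lucas' theorem:
Write n=52 and k=37 in base 17:
n in base 17: [3, 1]
k in base 17: [2, 3]
C(52,37) mod 17 = ∏ C(n_i, k_i) mod 17
Digit binomials (mod 17): C(3,2) = 3; C(1,3) = 0 (k_i > n_i)
Product: 3 × 0 = 0 ≡ 0 (mod 17)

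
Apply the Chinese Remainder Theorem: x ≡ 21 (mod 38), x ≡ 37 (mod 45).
667

Using Chinese Remainder Theorem:
M = 38 × 45 = 1710
M1 = 45, M2 = 38
y1 = 45^(-1) mod 38 = 11
y2 = 38^(-1) mod 45 = 32
x = (21×45×11 + 37×38×32) mod 1710 = 667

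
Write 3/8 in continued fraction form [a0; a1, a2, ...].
[0; 2, 1, 2]

Euclidean algorithm steps:
3 = 0 × 8 + 3
8 = 2 × 3 + 2
3 = 1 × 2 + 1
2 = 2 × 1 + 0
Continued fraction: [0; 2, 1, 2]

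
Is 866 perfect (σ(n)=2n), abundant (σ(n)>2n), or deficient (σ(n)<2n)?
deficient

Proper divisors of 866: sum = 1 + 2 + 433 = 436
Since 436 < 866, 866 is deficient.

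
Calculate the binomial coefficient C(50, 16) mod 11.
2

Using Lucas' theorem:
Write n=50 and k=16 in base 11:
n in base 11: [4, 6]
k in base 11: [1, 5]
C(50,16) mod 11 = ∏ C(n_i, k_i) mod 11
Digit binomials (mod 11): C(4,1) = 4; C(6,5) = 6
Product: 4 × 6 = 24 ≡ 2 (mod 11)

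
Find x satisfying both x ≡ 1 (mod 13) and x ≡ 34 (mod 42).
118

Using Chinese Remainder Theorem:
M = 13 × 42 = 546
M1 = 42, M2 = 13
y1 = 42^(-1) mod 13 = 9
y2 = 13^(-1) mod 42 = 13
x = (1×42×9 + 34×13×13) mod 546 = 118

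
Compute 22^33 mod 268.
68

Repeated squaring. Binary of 33 = 100001.
22^1 ≡ 22 (mod 268); 22^2 ≡ 216 (mod 268); 22^4 ≡ 24 (mod 268); 22^8 ≡ 40 (mod 268); 22^16 ≡ 260 (mod 268); 22^32 ≡ 64 (mod 268)
22^33 = 22^1 × 22^32 ≡ 68 (mod 268)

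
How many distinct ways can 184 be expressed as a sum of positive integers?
980462880430

p(n) counts ways to write n as a sum of positive integers (order ignored).
Euler's pentagonal recurrence: p(k) = p(k-1) + p(k-2) - p(k-5) - p(k-7) + p(k-12) + p(k-15) - ... (offsets j(3j∓1)/2, signs ++--, p(0)=1, p(<0)=0).
DP table for k = 0..183: p(0)=1, p(1)=1, p(2)=2, p(3)=3, p(4)=5, p(5)=7, p(6)=11, p(7)=15, p(8)=22, p(9)=30, p(10)=42, p(11)=56, p(12)=77, p(13)=101, p(14)=135, p(15)=176, p(16)=231, p(17)=297, p(18)=385, p(19)=490, p(20)=627, p(21)=792, p(22)=1002, p(23)=1255, p(24)=1575, p(25)=1958, p(26)=2436, p(27)=3010, p(28)=3718, p(29)=4565, p(30)=5604, p(31)=6842, p(32)=8349, p(33)=10143, p(34)=12310, p(35)=14883, p(36)=17977, p(37)=21637, p(38)=26015, p(39)=31185, p(40)=37338, p(41)=44583, p(42)=53174, p(43)=63261, p(44)=75175, p(45)=89134, p(46)=105558, p(47)=124754, p(48)=147273, p(49)=173525, p(50)=204226, p(51)=239943, p(52)=281589, p(53)=329931, p(54)=386155, p(55)=451276, p(56)=526823, p(57)=614154, p(58)=715220, p(59)=831820, p(60)=966467, p(61)=1121505, p(62)=1300156, p(63)=1505499, p(64)=1741630, p(65)=2012558, p(66)=2323520, p(67)=2679689, p(68)=3087735, p(69)=3554345, p(70)=4087968, p(71)=4697205, p(72)=5392783, p(73)=6185689, p(74)=7089500, p(75)=8118264, p(76)=9289091, p(77)=10619863, p(78)=12132164, p(79)=13848650, p(80)=15796476, p(81)=18004327, p(82)=20506255, p(83)=23338469, p(84)=26543660, p(85)=30167357, p(86)=34262962, p(87)=38887673, p(88)=44108109, p(89)=49995925, p(90)=56634173, p(91)=64112359, p(92)=72533807, p(93)=82010177, p(94)=92669720, p(95)=104651419, p(96)=118114304, p(97)=133230930, p(98)=150198136, p(99)=169229875, p(100)=190569292, p(101)=214481126, p(102)=241265379, p(103)=271248950, p(104)=304801365, p(105)=342325709, p(106)=384276336, p(107)=431149389, p(108)=483502844, p(109)=541946240, p(110)=607163746, p(111)=679903203, p(112)=761002156, p(113)=851376628, p(114)=952050665, p(115)=1064144451, p(116)=1188908248, p(117)=1327710076, p(118)=1482074143, p(119)=1653668665, p(120)=1844349560, p(121)=2056148051, p(122)=2291320912, p(123)=2552338241, p(124)=2841940500, p(125)=3163127352, p(126)=3519222692, p(127)=3913864295, p(128)=4351078600, p(129)=4835271870, p(130)=5371315400, p(131)=5964539504, p(132)=6620830889, p(133)=7346629512, p(134)=8149040695, p(135)=9035836076, p(136)=10015581680, p(137)=11097645016, p(138)=12292341831, p(139)=13610949895, p(140)=15065878135, p(141)=16670689208, p(142)=18440293320, p(143)=20390982757, p(144)=22540654445, p(145)=24908858009, p(146)=27517052599, p(147)=30388671978, p(148)=33549419497, p(149)=37027355200, p(150)=40853235313, p(151)=45060624582, p(152)=49686288421, p(153)=54770336324, p(154)=60356673280, p(155)=66493182097, p(156)=73232243759, p(157)=80630964769, p(158)=88751778802, p(159)=97662728555, p(160)=107438159466, p(161)=118159068427, p(162)=129913904637, p(163)=142798995930, p(164)=156919475295, p(165)=172389800255, p(166)=189334822579, p(167)=207890420102, p(168)=228204732751, p(169)=250438925115, p(170)=274768617130, p(171)=301384802048, p(172)=330495499613, p(173)=362326859895, p(174)=397125074750, p(175)=435157697830, p(176)=476715857290, p(177)=522115831195, p(178)=571701605655, p(179)=625846753120, p(180)=684957390936, p(181)=749474411781, p(182)=819876908323, p(183)=896684817527.
Final step: p(184) = p(183) + p(182) - p(179) - p(177) + p(172) + p(169) - p(162) - p(158) + p(149) + p(144) - p(133) - p(127) + p(114) + p(107) - p(92) - p(84) + p(67) + p(58) - p(39) - p(29) + p(8)
= 896684817527 + 819876908323 - 625846753120 - 522115831195 + 330495499613 + 250438925115 - 129913904637 - 88751778802 + 37027355200 + 22540654445 - 7346629512 - 3913864295 + 952050665 + 431149389 - 72533807 - 26543660 + 2679689 + 715220 - 31185 - 4565 + 22
= 980462880430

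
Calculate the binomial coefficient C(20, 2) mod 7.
1

Using Lucas' theorem:
Write n=20 and k=2 in base 7:
n in base 7: [2, 6]
k in base 7: [0, 2]
C(20,2) mod 7 = ∏ C(n_i, k_i) mod 7
Digit binomials (mod 7): C(2,0) = 1; C(6,2) = 15 ≡ 1
Product: 1 × 1 = 1 ≡ 1 (mod 7)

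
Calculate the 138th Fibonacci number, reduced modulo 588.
412

Matrix identity: Q^n = [[F_(n+1), F_n], [F_n, F_(n-1)]] with Q = [[1,1],[1,0]].
n = 138 = 10001010₂. Square-and-multiply, entries mod 588:
Q^1 = [[1,1],[1,0]]
Q^2 = (Q^1)² = [[2,1],[1,1]]
Q^4 = (Q^2)² = [[5,3],[3,2]]
Q^8 = (Q^4)² = [[34,21],[21,13]]
Q^17 = (Q^8)²·Q = [[232,421],[421,399]]
Q^34 = (Q^17)² = [[569,463],[463,106]]
Q^69 = (Q^34)²·Q = [[407,110],[110,297]]
Q^138 = (Q^69)² = [[173,412],[412,349]]
F_138 mod 588 = Q^138[0][1] = 412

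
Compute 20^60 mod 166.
30

Repeated squaring. Binary of 60 = 111100.
20^1 ≡ 20 (mod 166); 20^2 ≡ 68 (mod 166); 20^4 ≡ 142 (mod 166); 20^8 ≡ 78 (mod 166); 20^16 ≡ 108 (mod 166); 20^32 ≡ 44 (mod 166)
20^60 = 20^4 × 20^8 × 20^16 × 20^32 ≡ 30 (mod 166)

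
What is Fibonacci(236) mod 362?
61

Matrix identity: Q^n = [[F_(n+1), F_n], [F_n, F_(n-1)]] with Q = [[1,1],[1,0]].
n = 236 = 11101100₂. Square-and-multiply, entries mod 362:
Q^1 = [[1,1],[1,0]]
Q^3 = (Q^1)²·Q = [[3,2],[2,1]]
Q^7 = (Q^3)²·Q = [[21,13],[13,8]]
Q^14 = (Q^7)² = [[248,15],[15,233]]
Q^29 = (Q^14)²·Q = [[164,189],[189,337]]
Q^59 = (Q^29)²·Q = [[198,353],[353,207]]
Q^118 = (Q^59)² = [[189,337],[337,214]]
Q^236 = (Q^118)² = [[146,61],[61,85]]
F_236 mod 362 = Q^236[0][1] = 61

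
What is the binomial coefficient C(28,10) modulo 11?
0

Using Lucas' theorem:
Write n=28 and k=10 in base 11:
n in base 11: [2, 6]
k in base 11: [0, 10]
C(28,10) mod 11 = ∏ C(n_i, k_i) mod 11
Digit binomials (mod 11): C(2,0) = 1; C(6,10) = 0 (k_i > n_i)
Product: 1 × 0 = 0 ≡ 0 (mod 11)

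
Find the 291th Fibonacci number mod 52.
50

Matrix identity: Q^n = [[F_(n+1), F_n], [F_n, F_(n-1)]] with Q = [[1,1],[1,0]].
n = 291 = 100100011₂. Square-and-multiply, entries mod 52:
Q^1 = [[1,1],[1,0]]
Q^2 = (Q^1)² = [[2,1],[1,1]]
Q^4 = (Q^2)² = [[5,3],[3,2]]
Q^9 = (Q^4)²·Q = [[3,34],[34,21]]
Q^18 = (Q^9)² = [[21,36],[36,37]]
Q^36 = (Q^18)² = [[21,8],[8,13]]
Q^72 = (Q^36)² = [[37,12],[12,25]]
Q^145 = (Q^72)²·Q = [[21,5],[5,16]]
Q^291 = (Q^145)²·Q = [[27,50],[50,29]]
F_291 mod 52 = Q^291[0][1] = 50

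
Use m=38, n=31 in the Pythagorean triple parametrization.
(483, 2356, 2405)

Euclid's formula: a = m² - n², b = 2mn, c = m² + n²
m = 38, n = 31
a = 38² - 31² = 1444 - 961 = 483
b = 2 × 38 × 31 = 2356
c = 38² + 31² = 1444 + 961 = 2405
Verification: 483² + 2356² = 233289 + 5550736 = 5784025 = 2405² ✓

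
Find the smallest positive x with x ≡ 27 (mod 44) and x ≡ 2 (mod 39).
1523

Using Chinese Remainder Theorem:
M = 44 × 39 = 1716
M1 = 39, M2 = 44
y1 = 39^(-1) mod 44 = 35
y2 = 44^(-1) mod 39 = 8
x = (27×39×35 + 2×44×8) mod 1716 = 1523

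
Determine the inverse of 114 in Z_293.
18

gcd(114, 293) = 1, so the inverse exists.
Extended Euclidean algorithm on (293, 114):
293 = 2 × 114 + 65  ⟹  65 = (1)·293 + (-2)·114
114 = 1 × 65 + 49  ⟹  49 = (-1)·293 + (3)·114
65 = 1 × 49 + 16  ⟹  16 = (2)·293 + (-5)·114
49 = 3 × 16 + 1  ⟹  1 = (-7)·293 + (18)·114
So (18)·114 ≡ 1 (mod 293), i.e. 114^(-1) ≡ 18 (mod 293).
Check: 114 × 18 = 2052 ≡ 1 (mod 293)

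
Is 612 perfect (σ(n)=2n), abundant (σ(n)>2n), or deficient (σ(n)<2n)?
abundant

Proper divisors of 612: sum = 1 + 2 + 3 + 4 + 6 + 9 + 12 + 17 + ... + 102 + 153 + 204 + 306 (17 divisors) = 1026
Since 1026 > 612, 612 is abundant.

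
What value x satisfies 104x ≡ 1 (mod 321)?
71

gcd(104, 321) = 1, so the inverse exists.
Extended Euclidean algorithm on (321, 104):
321 = 3 × 104 + 9  ⟹  9 = (1)·321 + (-3)·104
104 = 11 × 9 + 5  ⟹  5 = (-11)·321 + (34)·104
9 = 1 × 5 + 4  ⟹  4 = (12)·321 + (-37)·104
5 = 1 × 4 + 1  ⟹  1 = (-23)·321 + (71)·104
So (71)·104 ≡ 1 (mod 321), i.e. 104^(-1) ≡ 71 (mod 321).
Check: 104 × 71 = 7384 ≡ 1 (mod 321)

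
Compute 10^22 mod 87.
4

Repeated squaring. Binary of 22 = 10110.
10^1 ≡ 10 (mod 87); 10^2 ≡ 13 (mod 87); 10^4 ≡ 82 (mod 87); 10^8 ≡ 25 (mod 87); 10^16 ≡ 16 (mod 87)
10^22 = 10^2 × 10^4 × 10^16 ≡ 4 (mod 87)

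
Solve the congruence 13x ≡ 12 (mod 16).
x ≡ 12 (mod 16)

gcd(13, 16) = 1, which divides 12, so solutions exist.
Find 13^(-1) mod 16 by the extended Euclidean algorithm:
16 = 1 × 13 + 3  ⟹  3 = (1)·16 + (-1)·13
13 = 4 × 3 + 1  ⟹  1 = (-4)·16 + (5)·13
So (5)·13 ≡ 1 (mod 16), i.e. 13^(-1) ≡ 5 (mod 16).
x ≡ 5 × 12 = 60 ≡ 12 (mod 16).
Check: 13 × 12 = 156 ≡ 12 (mod 16).
Unique solution: x ≡ 12 (mod 16)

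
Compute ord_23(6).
11

23 is prime, so ord(6) divides φ(23) = 22.
Divisors of 22: 1, 2, 11, 22.
Repeated squaring: 6^1 ≡ 6, 6^2 ≡ 13, 6^4 ≡ 8, 6^8 ≡ 18, 6^16 ≡ 2 (mod 23).
Test 6^d mod 23 for each divisor d in increasing order:
6^1 ≡ 6
6^2 ≡ 13
6^11 = 6^8·6^2·6^1 ≡ 1  ← first divisor giving 1
The order is 11.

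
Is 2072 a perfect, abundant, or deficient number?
abundant

Proper divisors of 2072: sum = 1 + 2 + 4 + 7 + 8 + 14 + 28 + 37 + 56 + 74 + 148 + 259 + 296 + 518 + 1036 = 2488
Since 2488 > 2072, 2072 is abundant.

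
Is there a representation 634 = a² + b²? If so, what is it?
3² + 25² (a=3, b=25)

Factorization: 634 = 2 × 317
By Fermat: n is sum of two squares iff every prime p ≡ 3 (mod 4) appears to even power.
All primes ≡ 3 (mod 4) appear to even power.
Search a = 0, 1, 2, … for 634 - a² a perfect square: first hit at a = 3: 634 - 9 = 625 = 25².
634 = 3² + 25² = 9 + 625 ✓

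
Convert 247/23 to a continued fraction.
[10; 1, 2, 1, 5]

Euclidean algorithm steps:
247 = 10 × 23 + 17
23 = 1 × 17 + 6
17 = 2 × 6 + 5
6 = 1 × 5 + 1
5 = 5 × 1 + 0
Continued fraction: [10; 1, 2, 1, 5]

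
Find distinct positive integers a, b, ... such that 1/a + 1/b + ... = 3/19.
1/7 + 1/67 + 1/8911

Greedy algorithm:
3/19: ceiling(19/3) = 7, use 1/7
2/133: ceiling(133/2) = 67, use 1/67
1/8911: ceiling(8911/1) = 8911, use 1/8911
Result: 3/19 = 1/7 + 1/67 + 1/8911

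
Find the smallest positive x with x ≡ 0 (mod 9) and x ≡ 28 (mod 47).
216

Using Chinese Remainder Theorem:
M = 9 × 47 = 423
M1 = 47, M2 = 9
y1 = 47^(-1) mod 9 = 5
y2 = 9^(-1) mod 47 = 21
x = (0×47×5 + 28×9×21) mod 423 = 216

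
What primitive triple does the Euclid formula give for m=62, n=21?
(3403, 2604, 4285)

Euclid's formula: a = m² - n², b = 2mn, c = m² + n²
m = 62, n = 21
a = 62² - 21² = 3844 - 441 = 3403
b = 2 × 62 × 21 = 2604
c = 62² + 21² = 3844 + 441 = 4285
Verification: 3403² + 2604² = 11580409 + 6780816 = 18361225 = 4285² ✓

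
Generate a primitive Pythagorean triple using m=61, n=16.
(3465, 1952, 3977)

Euclid's formula: a = m² - n², b = 2mn, c = m² + n²
m = 61, n = 16
a = 61² - 16² = 3721 - 256 = 3465
b = 2 × 61 × 16 = 1952
c = 61² + 16² = 3721 + 256 = 3977
Verification: 3465² + 1952² = 12006225 + 3810304 = 15816529 = 3977² ✓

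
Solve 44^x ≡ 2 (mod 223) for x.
114

Baby-step giant-step with step n = ⌈√223⌉ = 15.
Baby steps 44^j mod 223 (j:value) for j=0..14: 0:1, 1:44, 2:152, 3:221, 4:135, 5:142, 6:4, 7:176, 8:162, 9:215, 10:94, 11:122, 12:16, 13:35, 14:202.
Giant-step multiplier: 44^(-15) ≡ 44^(222-15) = 44^207 ≡ 216 (mod 223).
Giant steps γ_i = 2·216^i mod 223: γ_0=2, γ_1=209, γ_2=98, γ_3=206, γ_4=119, γ_5=59, γ_6=33, γ_7=215 (in table at j=9).
x = i·n + j = 7·15 + 9 = 114.
Check: 44^114 ≡ 2 (mod 223).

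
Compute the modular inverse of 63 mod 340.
27

gcd(63, 340) = 1, so the inverse exists.
Extended Euclidean algorithm on (340, 63):
340 = 5 × 63 + 25  ⟹  25 = (1)·340 + (-5)·63
63 = 2 × 25 + 13  ⟹  13 = (-2)·340 + (11)·63
25 = 1 × 13 + 12  ⟹  12 = (3)·340 + (-16)·63
13 = 1 × 12 + 1  ⟹  1 = (-5)·340 + (27)·63
So (27)·63 ≡ 1 (mod 340), i.e. 63^(-1) ≡ 27 (mod 340).
Check: 63 × 27 = 1701 ≡ 1 (mod 340)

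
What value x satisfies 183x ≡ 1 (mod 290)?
187

gcd(183, 290) = 1, so the inverse exists.
Extended Euclidean algorithm on (290, 183):
290 = 1 × 183 + 107  ⟹  107 = (1)·290 + (-1)·183
183 = 1 × 107 + 76  ⟹  76 = (-1)·290 + (2)·183
107 = 1 × 76 + 31  ⟹  31 = (2)·290 + (-3)·183
76 = 2 × 31 + 14  ⟹  14 = (-5)·290 + (8)·183
31 = 2 × 14 + 3  ⟹  3 = (12)·290 + (-19)·183
14 = 4 × 3 + 2  ⟹  2 = (-53)·290 + (84)·183
3 = 1 × 2 + 1  ⟹  1 = (65)·290 + (-103)·183
So (-103)·183 ≡ 1 (mod 290), i.e. 183^(-1) ≡ -103 ≡ 187 (mod 290).
Check: 183 × 187 = 34221 ≡ 1 (mod 290)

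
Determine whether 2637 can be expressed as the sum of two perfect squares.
6² + 51² (a=6, b=51)

Factorization: 2637 = 3^2 × 293
By Fermat: n is sum of two squares iff every prime p ≡ 3 (mod 4) appears to even power.
All primes ≡ 3 (mod 4) appear to even power.
Search a = 0, 1, 2, … for 2637 - a² a perfect square: first hit at a = 6: 2637 - 36 = 2601 = 51².
2637 = 6² + 51² = 36 + 2601 ✓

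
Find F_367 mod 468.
301

Matrix identity: Q^n = [[F_(n+1), F_n], [F_n, F_(n-1)]] with Q = [[1,1],[1,0]].
n = 367 = 101101111₂. Square-and-multiply, entries mod 468:
Q^1 = [[1,1],[1,0]]
Q^2 = (Q^1)² = [[2,1],[1,1]]
Q^5 = (Q^2)²·Q = [[8,5],[5,3]]
Q^11 = (Q^5)²·Q = [[144,89],[89,55]]
Q^22 = (Q^11)² = [[109,395],[395,182]]
Q^45 = (Q^22)²·Q = [[179,362],[362,285]]
Q^91 = (Q^45)²·Q = [[177,221],[221,424]]
Q^183 = (Q^91)²·Q = [[51,142],[142,377]]
Q^367 = (Q^183)²·Q = [[237,301],[301,404]]
F_367 mod 468 = Q^367[0][1] = 301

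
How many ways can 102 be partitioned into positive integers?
241265379

p(n) counts ways to write n as a sum of positive integers (order ignored).
Euler's pentagonal recurrence: p(k) = p(k-1) + p(k-2) - p(k-5) - p(k-7) + p(k-12) + p(k-15) - ... (offsets j(3j∓1)/2, signs ++--, p(0)=1, p(<0)=0).
DP table for k = 0..101: p(0)=1, p(1)=1, p(2)=2, p(3)=3, p(4)=5, p(5)=7, p(6)=11, p(7)=15, p(8)=22, p(9)=30, p(10)=42, p(11)=56, p(12)=77, p(13)=101, p(14)=135, p(15)=176, p(16)=231, p(17)=297, p(18)=385, p(19)=490, p(20)=627, p(21)=792, p(22)=1002, p(23)=1255, p(24)=1575, p(25)=1958, p(26)=2436, p(27)=3010, p(28)=3718, p(29)=4565, p(30)=5604, p(31)=6842, p(32)=8349, p(33)=10143, p(34)=12310, p(35)=14883, p(36)=17977, p(37)=21637, p(38)=26015, p(39)=31185, p(40)=37338, p(41)=44583, p(42)=53174, p(43)=63261, p(44)=75175, p(45)=89134, p(46)=105558, p(47)=124754, p(48)=147273, p(49)=173525, p(50)=204226, p(51)=239943, p(52)=281589, p(53)=329931, p(54)=386155, p(55)=451276, p(56)=526823, p(57)=614154, p(58)=715220, p(59)=831820, p(60)=966467, p(61)=1121505, p(62)=1300156, p(63)=1505499, p(64)=1741630, p(65)=2012558, p(66)=2323520, p(67)=2679689, p(68)=3087735, p(69)=3554345, p(70)=4087968, p(71)=4697205, p(72)=5392783, p(73)=6185689, p(74)=7089500, p(75)=8118264, p(76)=9289091, p(77)=10619863, p(78)=12132164, p(79)=13848650, p(80)=15796476, p(81)=18004327, p(82)=20506255, p(83)=23338469, p(84)=26543660, p(85)=30167357, p(86)=34262962, p(87)=38887673, p(88)=44108109, p(89)=49995925, p(90)=56634173, p(91)=64112359, p(92)=72533807, p(93)=82010177, p(94)=92669720, p(95)=104651419, p(96)=118114304, p(97)=133230930, p(98)=150198136, p(99)=169229875, p(100)=190569292, p(101)=214481126.
Final step: p(102) = p(101) + p(100) - p(97) - p(95) + p(90) + p(87) - p(80) - p(76) + p(67) + p(62) - p(51) - p(45) + p(32) + p(25) - p(10) - p(2)
= 214481126 + 190569292 - 133230930 - 104651419 + 56634173 + 38887673 - 15796476 - 9289091 + 2679689 + 1300156 - 239943 - 89134 + 8349 + 1958 - 42 - 2
= 241265379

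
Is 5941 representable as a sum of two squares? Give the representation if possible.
30² + 71² (a=30, b=71)

Factorization: 5941 = 13 × 457
By Fermat: n is sum of two squares iff every prime p ≡ 3 (mod 4) appears to even power.
All primes ≡ 3 (mod 4) appear to even power.
Search a = 0, 1, 2, … for 5941 - a² a perfect square: first hit at a = 30: 5941 - 900 = 5041 = 71².
5941 = 30² + 71² = 900 + 5041 ✓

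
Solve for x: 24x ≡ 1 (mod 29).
23

gcd(24, 29) = 1, so the inverse exists.
Extended Euclidean algorithm on (29, 24):
29 = 1 × 24 + 5  ⟹  5 = (1)·29 + (-1)·24
24 = 4 × 5 + 4  ⟹  4 = (-4)·29 + (5)·24
5 = 1 × 4 + 1  ⟹  1 = (5)·29 + (-6)·24
So (-6)·24 ≡ 1 (mod 29), i.e. 24^(-1) ≡ -6 ≡ 23 (mod 29).
Check: 24 × 23 = 552 ≡ 1 (mod 29)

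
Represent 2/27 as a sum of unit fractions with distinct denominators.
1/14 + 1/378

Greedy algorithm:
2/27: ceiling(27/2) = 14, use 1/14
1/378: ceiling(378/1) = 378, use 1/378
Result: 2/27 = 1/14 + 1/378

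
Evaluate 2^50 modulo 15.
4

Repeated squaring. Binary of 50 = 110010.
2^1 ≡ 2 (mod 15); 2^2 ≡ 4 (mod 15); 2^4 ≡ 1 (mod 15); 2^8 ≡ 1 (mod 15); 2^16 ≡ 1 (mod 15); 2^32 ≡ 1 (mod 15)
2^50 = 2^2 × 2^16 × 2^32 ≡ 4 (mod 15)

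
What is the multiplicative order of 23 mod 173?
43

173 is prime, so ord(23) divides φ(173) = 172.
Divisors of 172: 1, 2, 4, 43, 86, 172.
Repeated squaring: 23^1 ≡ 23, 23^2 ≡ 10, 23^4 ≡ 100, 23^8 ≡ 139, 23^16 ≡ 118, 23^32 ≡ 84, 23^64 ≡ 136, 23^128 ≡ 158 (mod 173).
Test 23^d mod 173 for each divisor d in increasing order:
23^1 ≡ 23
23^2 ≡ 10
23^4 ≡ 100
23^43 = 23^32·23^8·23^2·23^1 ≡ 1  ← first divisor giving 1
The order is 43.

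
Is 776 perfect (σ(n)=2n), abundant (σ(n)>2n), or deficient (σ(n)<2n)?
deficient

Proper divisors of 776: sum = 1 + 2 + 4 + 8 + 97 + 194 + 388 = 694
Since 694 < 776, 776 is deficient.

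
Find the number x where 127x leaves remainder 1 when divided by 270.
253

gcd(127, 270) = 1, so the inverse exists.
Extended Euclidean algorithm on (270, 127):
270 = 2 × 127 + 16  ⟹  16 = (1)·270 + (-2)·127
127 = 7 × 16 + 15  ⟹  15 = (-7)·270 + (15)·127
16 = 1 × 15 + 1  ⟹  1 = (8)·270 + (-17)·127
So (-17)·127 ≡ 1 (mod 270), i.e. 127^(-1) ≡ -17 ≡ 253 (mod 270).
Check: 127 × 253 = 32131 ≡ 1 (mod 270)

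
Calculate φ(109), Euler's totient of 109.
108

109 = 109
φ(n) = n × ∏(1 - 1/p) for each prime p dividing n
φ(109) = 109 × (1 - 1/109) = 108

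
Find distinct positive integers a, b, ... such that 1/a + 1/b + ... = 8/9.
1/2 + 1/3 + 1/18

Greedy algorithm:
8/9: ceiling(9/8) = 2, use 1/2
7/18: ceiling(18/7) = 3, use 1/3
1/18: ceiling(18/1) = 18, use 1/18
Result: 8/9 = 1/2 + 1/3 + 1/18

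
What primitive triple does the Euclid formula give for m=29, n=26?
(165, 1508, 1517)

Euclid's formula: a = m² - n², b = 2mn, c = m² + n²
m = 29, n = 26
a = 29² - 26² = 841 - 676 = 165
b = 2 × 29 × 26 = 1508
c = 29² + 26² = 841 + 676 = 1517
Verification: 165² + 1508² = 27225 + 2274064 = 2301289 = 1517² ✓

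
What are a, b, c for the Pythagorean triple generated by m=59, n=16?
(3225, 1888, 3737)

Euclid's formula: a = m² - n², b = 2mn, c = m² + n²
m = 59, n = 16
a = 59² - 16² = 3481 - 256 = 3225
b = 2 × 59 × 16 = 1888
c = 59² + 16² = 3481 + 256 = 3737
Verification: 3225² + 1888² = 10400625 + 3564544 = 13965169 = 3737² ✓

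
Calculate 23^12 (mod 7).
1

Repeated squaring. Binary of 12 = 1100.
23^1 ≡ 2 (mod 7); 23^2 ≡ 4 (mod 7); 23^4 ≡ 2 (mod 7); 23^8 ≡ 4 (mod 7)
23^12 = 23^4 × 23^8 ≡ 1 (mod 7)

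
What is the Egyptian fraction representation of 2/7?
1/4 + 1/28

Greedy algorithm:
2/7: ceiling(7/2) = 4, use 1/4
1/28: ceiling(28/1) = 28, use 1/28
Result: 2/7 = 1/4 + 1/28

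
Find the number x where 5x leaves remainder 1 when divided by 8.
5

gcd(5, 8) = 1, so the inverse exists.
Extended Euclidean algorithm on (8, 5):
8 = 1 × 5 + 3  ⟹  3 = (1)·8 + (-1)·5
5 = 1 × 3 + 2  ⟹  2 = (-1)·8 + (2)·5
3 = 1 × 2 + 1  ⟹  1 = (2)·8 + (-3)·5
So (-3)·5 ≡ 1 (mod 8), i.e. 5^(-1) ≡ -3 ≡ 5 (mod 8).
Check: 5 × 5 = 25 ≡ 1 (mod 8)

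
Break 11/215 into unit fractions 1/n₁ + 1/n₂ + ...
1/20 + 1/860

Greedy algorithm:
11/215: ceiling(215/11) = 20, use 1/20
1/860: ceiling(860/1) = 860, use 1/860
Result: 11/215 = 1/20 + 1/860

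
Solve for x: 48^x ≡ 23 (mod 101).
82

Baby-step giant-step with step n = ⌈√101⌉ = 11.
Baby steps 48^j mod 101 (j:value) for j=0..10: 0:1, 1:48, 2:82, 3:98, 4:58, 5:57, 6:9, 7:28, 8:31, 9:74, 10:17.
Giant-step multiplier: 48^(-11) ≡ 48^(100-11) = 48^89 ≡ 38 (mod 101).
Giant steps γ_i = 23·38^i mod 101: γ_0=23, γ_1=66, γ_2=84, γ_3=61, γ_4=96, γ_5=12, γ_6=52, γ_7=57 (in table at j=5).
x = i·n + j = 7·11 + 5 = 82.
Check: 48^82 ≡ 23 (mod 101).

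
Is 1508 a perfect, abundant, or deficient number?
deficient

Proper divisors of 1508: sum = 1 + 2 + 4 + 13 + 26 + 29 + 52 + 58 + 116 + 377 + 754 = 1432
Since 1432 < 1508, 1508 is deficient.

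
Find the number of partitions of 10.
42

p(n) counts ways to write n as a sum of positive integers (order ignored).
Examples: 10; 9 + 1; 8 + 2; 8 + 1 + 1; 7 + 3; ... (42 total)
p(10) = 42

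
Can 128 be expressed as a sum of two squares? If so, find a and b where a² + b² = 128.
8² + 8² (a=8, b=8)

Factorization: 128 = 2^7
By Fermat: n is sum of two squares iff every prime p ≡ 3 (mod 4) appears to even power.
All primes ≡ 3 (mod 4) appear to even power.
Search a = 0, 1, 2, … for 128 - a² a perfect square: first hit at a = 8: 128 - 64 = 64 = 8².
128 = 8² + 8² = 64 + 64 ✓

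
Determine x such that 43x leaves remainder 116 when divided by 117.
x ≡ 68 (mod 117)

gcd(43, 117) = 1, which divides 116, so solutions exist.
Find 43^(-1) mod 117 by the extended Euclidean algorithm:
117 = 2 × 43 + 31  ⟹  31 = (1)·117 + (-2)·43
43 = 1 × 31 + 12  ⟹  12 = (-1)·117 + (3)·43
31 = 2 × 12 + 7  ⟹  7 = (3)·117 + (-8)·43
12 = 1 × 7 + 5  ⟹  5 = (-4)·117 + (11)·43
7 = 1 × 5 + 2  ⟹  2 = (7)·117 + (-19)·43
5 = 2 × 2 + 1  ⟹  1 = (-18)·117 + (49)·43
So (49)·43 ≡ 1 (mod 117), i.e. 43^(-1) ≡ 49 (mod 117).
x ≡ 49 × 116 = 5684 ≡ 68 (mod 117).
Check: 43 × 68 = 2924 ≡ 116 (mod 117).
Unique solution: x ≡ 68 (mod 117)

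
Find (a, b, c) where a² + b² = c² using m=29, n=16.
(585, 928, 1097)

Euclid's formula: a = m² - n², b = 2mn, c = m² + n²
m = 29, n = 16
a = 29² - 16² = 841 - 256 = 585
b = 2 × 29 × 16 = 928
c = 29² + 16² = 841 + 256 = 1097
Verification: 585² + 928² = 342225 + 861184 = 1203409 = 1097² ✓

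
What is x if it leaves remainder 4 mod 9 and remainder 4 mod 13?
4

Using Chinese Remainder Theorem:
M = 9 × 13 = 117
M1 = 13, M2 = 9
y1 = 13^(-1) mod 9 = 7
y2 = 9^(-1) mod 13 = 3
x = (4×13×7 + 4×9×3) mod 117 = 4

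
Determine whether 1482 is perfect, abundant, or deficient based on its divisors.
abundant

Proper divisors of 1482: sum = 1 + 2 + 3 + 6 + 13 + 19 + 26 + 38 + 39 + 57 + 78 + 114 + 247 + 494 + 741 = 1878
Since 1878 > 1482, 1482 is abundant.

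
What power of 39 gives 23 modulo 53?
39

Baby-step giant-step with step n = ⌈√53⌉ = 8.
Baby steps 39^j mod 53 (j:value) for j=0..7: 0:1, 1:39, 2:37, 3:12, 4:44, 5:20, 6:38, 7:51.
Giant-step multiplier: 39^(-8) ≡ 39^(52-8) = 39^44 ≡ 36 (mod 53).
Giant steps γ_i = 23·36^i mod 53: γ_0=23, γ_1=33, γ_2=22, γ_3=50, γ_4=51 (in table at j=7).
x = i·n + j = 4·8 + 7 = 39.
Check: 39^39 ≡ 23 (mod 53).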